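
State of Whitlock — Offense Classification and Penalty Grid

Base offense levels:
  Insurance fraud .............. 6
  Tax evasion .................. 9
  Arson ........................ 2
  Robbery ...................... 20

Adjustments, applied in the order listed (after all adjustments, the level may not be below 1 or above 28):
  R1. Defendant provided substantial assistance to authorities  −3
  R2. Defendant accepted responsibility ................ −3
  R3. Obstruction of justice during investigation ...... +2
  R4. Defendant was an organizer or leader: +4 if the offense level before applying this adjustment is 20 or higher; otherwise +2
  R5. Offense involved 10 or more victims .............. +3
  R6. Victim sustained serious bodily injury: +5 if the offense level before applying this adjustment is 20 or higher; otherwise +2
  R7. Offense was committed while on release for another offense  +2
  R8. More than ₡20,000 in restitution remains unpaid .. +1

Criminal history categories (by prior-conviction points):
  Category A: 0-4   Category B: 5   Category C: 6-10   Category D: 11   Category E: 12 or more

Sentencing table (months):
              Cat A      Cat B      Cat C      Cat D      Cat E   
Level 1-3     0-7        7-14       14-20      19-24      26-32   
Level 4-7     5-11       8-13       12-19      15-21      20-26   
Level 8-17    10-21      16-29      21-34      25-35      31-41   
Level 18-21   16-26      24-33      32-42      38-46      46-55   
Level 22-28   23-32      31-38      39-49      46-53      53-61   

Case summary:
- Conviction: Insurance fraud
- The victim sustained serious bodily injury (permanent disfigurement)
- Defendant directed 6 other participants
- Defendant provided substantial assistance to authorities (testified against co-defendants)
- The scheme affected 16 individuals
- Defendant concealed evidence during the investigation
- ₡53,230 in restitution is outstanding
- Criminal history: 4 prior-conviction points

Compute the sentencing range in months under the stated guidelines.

10-21 months

Base offense level for insurance fraud: 6.
R1 applies: 6 − 3 = 3.
R3 applies: 3 + 2 = 5.
R4 applies (level before this adjustment is 5 < 20, so +2): 5 + 2 = 7.
R5 applies: 7 + 3 = 10.
R6 applies (level before this adjustment is 10 < 20, so +2): 10 + 2 = 12.
R7 does not apply.
R8 applies: 12 + 1 = 13.
Final offense level: 13.
Criminal history: 4 prior points → Category A (0-4).
Level 13 falls in the 8-17 band.
Grid: Level 8-17 × Category A = 10-21 months.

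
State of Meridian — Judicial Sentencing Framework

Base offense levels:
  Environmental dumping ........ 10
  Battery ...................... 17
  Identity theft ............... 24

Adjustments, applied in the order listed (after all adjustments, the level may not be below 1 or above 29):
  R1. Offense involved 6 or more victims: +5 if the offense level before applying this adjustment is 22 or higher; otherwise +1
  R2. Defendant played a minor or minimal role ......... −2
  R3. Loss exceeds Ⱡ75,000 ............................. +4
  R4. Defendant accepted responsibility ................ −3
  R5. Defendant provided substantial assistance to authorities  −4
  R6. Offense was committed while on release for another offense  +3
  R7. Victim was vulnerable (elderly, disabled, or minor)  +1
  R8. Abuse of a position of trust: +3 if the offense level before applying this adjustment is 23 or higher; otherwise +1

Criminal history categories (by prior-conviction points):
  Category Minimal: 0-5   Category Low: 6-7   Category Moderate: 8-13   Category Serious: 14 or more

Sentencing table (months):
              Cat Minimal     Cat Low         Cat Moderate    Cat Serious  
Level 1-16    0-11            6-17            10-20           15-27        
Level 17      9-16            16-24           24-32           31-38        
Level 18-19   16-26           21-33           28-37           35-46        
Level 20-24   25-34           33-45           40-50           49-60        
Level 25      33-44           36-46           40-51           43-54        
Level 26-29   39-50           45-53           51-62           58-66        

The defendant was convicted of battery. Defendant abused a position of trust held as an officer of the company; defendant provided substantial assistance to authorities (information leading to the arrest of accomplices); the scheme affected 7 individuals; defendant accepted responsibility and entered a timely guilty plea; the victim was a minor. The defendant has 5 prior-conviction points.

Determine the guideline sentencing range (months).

0-11 months

Base offense level for battery: 17.
R1 applies (level before this adjustment is 17 < 22, so +1): 17 + 1 = 18.
R2 does not apply.
R4 applies: 18 − 3 = 15.
R5 applies: 15 − 4 = 11.
R6 does not apply.
R7 applies: 11 + 1 = 12.
R8 applies (level before this adjustment is 12 < 23, so +1): 12 + 1 = 13.
Final offense level: 13.
Criminal history: 5 prior points → Category Minimal (0-5).
Level 13 falls in the 1-16 band.
Grid: Level 1-16 × Category Minimal = 0-11 months.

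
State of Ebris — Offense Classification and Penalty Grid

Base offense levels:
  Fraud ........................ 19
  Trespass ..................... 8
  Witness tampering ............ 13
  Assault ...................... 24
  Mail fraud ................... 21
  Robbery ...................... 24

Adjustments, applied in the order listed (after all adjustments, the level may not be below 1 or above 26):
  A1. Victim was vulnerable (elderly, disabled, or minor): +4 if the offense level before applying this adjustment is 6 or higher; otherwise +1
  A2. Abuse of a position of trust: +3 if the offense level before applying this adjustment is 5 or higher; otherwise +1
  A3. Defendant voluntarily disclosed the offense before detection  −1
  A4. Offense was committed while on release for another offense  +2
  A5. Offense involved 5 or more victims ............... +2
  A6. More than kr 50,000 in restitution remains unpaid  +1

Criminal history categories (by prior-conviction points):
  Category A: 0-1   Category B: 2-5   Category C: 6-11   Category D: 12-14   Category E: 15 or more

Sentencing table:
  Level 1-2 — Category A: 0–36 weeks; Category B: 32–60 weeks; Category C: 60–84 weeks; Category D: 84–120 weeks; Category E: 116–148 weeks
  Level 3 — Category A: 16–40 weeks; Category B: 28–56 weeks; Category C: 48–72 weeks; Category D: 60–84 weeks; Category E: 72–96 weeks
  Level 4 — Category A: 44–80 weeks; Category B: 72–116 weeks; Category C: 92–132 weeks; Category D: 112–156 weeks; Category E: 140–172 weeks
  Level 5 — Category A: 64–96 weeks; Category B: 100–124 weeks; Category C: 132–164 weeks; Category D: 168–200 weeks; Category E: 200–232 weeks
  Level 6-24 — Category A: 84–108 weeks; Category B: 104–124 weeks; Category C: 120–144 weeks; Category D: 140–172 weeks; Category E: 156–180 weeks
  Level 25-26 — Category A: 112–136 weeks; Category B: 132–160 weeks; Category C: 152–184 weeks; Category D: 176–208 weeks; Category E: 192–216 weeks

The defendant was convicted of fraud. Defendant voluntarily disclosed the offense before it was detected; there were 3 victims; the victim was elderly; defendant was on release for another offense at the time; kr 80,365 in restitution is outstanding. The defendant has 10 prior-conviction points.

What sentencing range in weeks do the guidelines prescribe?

152-184 weeks

Base offense level for fraud: 19.
A1 applies (level before this adjustment is 19 ≥ 6, so +4): 19 + 4 = 23.
A2 does not apply.
A3 applies: 23 − 1 = 22.
A4 applies: 22 + 2 = 24.
A6 applies: 24 + 1 = 25.
Final offense level: 25.
Criminal history: 10 prior points → Category C (6-11).
Level 25 falls in the 25-26 band.
Grid: Level 25-26 × Category C = 152-184 weeks.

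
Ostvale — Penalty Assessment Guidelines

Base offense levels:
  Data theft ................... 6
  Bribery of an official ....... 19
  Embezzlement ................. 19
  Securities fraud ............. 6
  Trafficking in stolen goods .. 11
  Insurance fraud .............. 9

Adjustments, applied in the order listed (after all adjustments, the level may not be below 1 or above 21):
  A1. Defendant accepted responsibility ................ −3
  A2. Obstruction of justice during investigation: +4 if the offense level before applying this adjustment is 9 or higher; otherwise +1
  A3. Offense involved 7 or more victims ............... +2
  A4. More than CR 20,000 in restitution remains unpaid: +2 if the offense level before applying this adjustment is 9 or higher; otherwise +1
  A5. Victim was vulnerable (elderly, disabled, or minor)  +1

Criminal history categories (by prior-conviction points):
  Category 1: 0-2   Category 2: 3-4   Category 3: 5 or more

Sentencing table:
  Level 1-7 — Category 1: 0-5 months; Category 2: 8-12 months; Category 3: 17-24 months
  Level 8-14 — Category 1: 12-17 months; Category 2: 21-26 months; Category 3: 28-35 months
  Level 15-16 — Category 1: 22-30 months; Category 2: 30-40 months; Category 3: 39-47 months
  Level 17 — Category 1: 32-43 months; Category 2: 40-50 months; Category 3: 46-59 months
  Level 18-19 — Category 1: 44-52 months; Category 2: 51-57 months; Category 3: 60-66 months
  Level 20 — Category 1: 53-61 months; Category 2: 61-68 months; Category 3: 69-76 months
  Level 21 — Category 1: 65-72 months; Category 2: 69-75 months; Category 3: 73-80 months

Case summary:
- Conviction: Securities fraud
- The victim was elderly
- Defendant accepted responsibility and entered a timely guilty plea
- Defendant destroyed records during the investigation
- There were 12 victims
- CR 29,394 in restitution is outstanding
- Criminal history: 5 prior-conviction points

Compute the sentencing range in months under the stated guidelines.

28-35 months

Base offense level for securities fraud: 6.
A1 applies: 6 − 3 = 3.
A2 applies (level before this adjustment is 3 < 9, so +1): 3 + 1 = 4.
A3 applies: 4 + 2 = 6.
A4 applies (level before this adjustment is 6 < 9, so +1): 6 + 1 = 7.
A5 applies: 7 + 1 = 8.
Final offense level: 8.
Criminal history: 5 prior points → Category 3 (5+).
Level 8 falls in the 8-14 band.
Grid: Level 8-14 × Category 3 = 28-35 months.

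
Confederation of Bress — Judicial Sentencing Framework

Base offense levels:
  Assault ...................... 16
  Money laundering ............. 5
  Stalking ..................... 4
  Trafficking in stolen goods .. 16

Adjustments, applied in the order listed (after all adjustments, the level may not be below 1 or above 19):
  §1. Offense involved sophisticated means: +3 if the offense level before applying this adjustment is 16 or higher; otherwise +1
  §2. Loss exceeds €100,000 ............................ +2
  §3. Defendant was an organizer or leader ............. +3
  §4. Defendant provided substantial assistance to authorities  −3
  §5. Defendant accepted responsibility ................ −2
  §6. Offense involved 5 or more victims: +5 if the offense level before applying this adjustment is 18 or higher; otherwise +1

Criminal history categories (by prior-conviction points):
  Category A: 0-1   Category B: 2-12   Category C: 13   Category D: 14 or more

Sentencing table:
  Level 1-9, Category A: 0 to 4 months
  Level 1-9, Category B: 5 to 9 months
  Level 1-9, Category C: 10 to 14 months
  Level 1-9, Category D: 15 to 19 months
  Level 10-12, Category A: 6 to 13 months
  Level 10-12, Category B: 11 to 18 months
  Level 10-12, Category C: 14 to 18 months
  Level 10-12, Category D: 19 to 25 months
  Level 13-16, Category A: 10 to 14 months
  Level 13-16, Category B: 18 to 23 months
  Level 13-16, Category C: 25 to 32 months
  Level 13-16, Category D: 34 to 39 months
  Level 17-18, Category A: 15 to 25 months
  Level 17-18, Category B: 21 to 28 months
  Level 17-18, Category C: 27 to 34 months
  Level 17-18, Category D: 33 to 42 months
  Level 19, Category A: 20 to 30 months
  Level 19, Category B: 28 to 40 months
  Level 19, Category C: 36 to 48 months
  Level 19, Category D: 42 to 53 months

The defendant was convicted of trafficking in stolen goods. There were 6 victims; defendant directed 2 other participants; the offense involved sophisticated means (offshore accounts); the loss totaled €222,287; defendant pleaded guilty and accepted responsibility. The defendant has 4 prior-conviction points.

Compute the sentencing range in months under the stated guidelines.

28-40 months

Base offense level for trafficking in stolen goods: 16.
§1 applies (level before this adjustment is 16 ≥ 16, so +3): 16 + 3 = 19.
§2 applies: 19 + 2 = 21.
§3 applies: 21 + 3 = 24.
§5 applies: 24 − 2 = 22.
§6 applies (level before this adjustment is 22 ≥ 18, so +5): 22 + 5 = 27.
Level 27 exceeds the maximum of 19; capped at 19.
Final offense level: 19.
Criminal history: 4 prior points → Category B (2-12).
Level 19 falls in the 19 band.
Grid: Level 19 × Category B = 28-40 months.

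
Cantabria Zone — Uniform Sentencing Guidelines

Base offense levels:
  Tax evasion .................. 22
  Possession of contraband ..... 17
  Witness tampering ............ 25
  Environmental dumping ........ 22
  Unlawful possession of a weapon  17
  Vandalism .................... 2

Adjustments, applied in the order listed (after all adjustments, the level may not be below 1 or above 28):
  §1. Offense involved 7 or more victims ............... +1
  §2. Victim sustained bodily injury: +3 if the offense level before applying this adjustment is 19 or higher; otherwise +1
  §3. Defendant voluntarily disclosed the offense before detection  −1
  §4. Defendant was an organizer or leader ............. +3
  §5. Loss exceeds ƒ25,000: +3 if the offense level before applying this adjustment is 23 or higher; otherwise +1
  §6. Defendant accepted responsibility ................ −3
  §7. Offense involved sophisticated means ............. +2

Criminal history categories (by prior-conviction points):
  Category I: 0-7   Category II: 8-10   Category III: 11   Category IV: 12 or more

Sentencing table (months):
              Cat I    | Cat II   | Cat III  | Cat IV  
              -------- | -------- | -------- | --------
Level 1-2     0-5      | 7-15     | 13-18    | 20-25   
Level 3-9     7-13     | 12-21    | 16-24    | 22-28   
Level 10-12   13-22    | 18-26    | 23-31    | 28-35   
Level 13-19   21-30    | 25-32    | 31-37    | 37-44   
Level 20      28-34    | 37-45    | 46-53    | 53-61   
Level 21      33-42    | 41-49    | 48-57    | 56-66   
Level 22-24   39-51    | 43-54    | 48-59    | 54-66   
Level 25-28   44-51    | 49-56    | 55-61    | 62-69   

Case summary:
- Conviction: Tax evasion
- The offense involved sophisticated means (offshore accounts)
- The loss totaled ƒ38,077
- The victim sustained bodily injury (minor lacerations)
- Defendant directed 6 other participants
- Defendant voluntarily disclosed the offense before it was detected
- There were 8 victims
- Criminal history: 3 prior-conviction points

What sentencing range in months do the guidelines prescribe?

44-51 months

Base offense level for tax evasion: 22.
§1 applies: 22 + 1 = 23.
§2 applies (level before this adjustment is 23 ≥ 19, so +3): 23 + 3 = 26.
§3 applies: 26 − 1 = 25.
§4 applies: 25 + 3 = 28.
§5 applies (level before this adjustment is 28 ≥ 23, so +3): 28 + 3 = 31.
§7 applies: 31 + 2 = 33.
Level 33 exceeds the maximum of 28; capped at 28.
Final offense level: 28.
Criminal history: 3 prior points → Category I (0-7).
Level 28 falls in the 25-28 band.
Grid: Level 25-28 × Category I = 44-51 months.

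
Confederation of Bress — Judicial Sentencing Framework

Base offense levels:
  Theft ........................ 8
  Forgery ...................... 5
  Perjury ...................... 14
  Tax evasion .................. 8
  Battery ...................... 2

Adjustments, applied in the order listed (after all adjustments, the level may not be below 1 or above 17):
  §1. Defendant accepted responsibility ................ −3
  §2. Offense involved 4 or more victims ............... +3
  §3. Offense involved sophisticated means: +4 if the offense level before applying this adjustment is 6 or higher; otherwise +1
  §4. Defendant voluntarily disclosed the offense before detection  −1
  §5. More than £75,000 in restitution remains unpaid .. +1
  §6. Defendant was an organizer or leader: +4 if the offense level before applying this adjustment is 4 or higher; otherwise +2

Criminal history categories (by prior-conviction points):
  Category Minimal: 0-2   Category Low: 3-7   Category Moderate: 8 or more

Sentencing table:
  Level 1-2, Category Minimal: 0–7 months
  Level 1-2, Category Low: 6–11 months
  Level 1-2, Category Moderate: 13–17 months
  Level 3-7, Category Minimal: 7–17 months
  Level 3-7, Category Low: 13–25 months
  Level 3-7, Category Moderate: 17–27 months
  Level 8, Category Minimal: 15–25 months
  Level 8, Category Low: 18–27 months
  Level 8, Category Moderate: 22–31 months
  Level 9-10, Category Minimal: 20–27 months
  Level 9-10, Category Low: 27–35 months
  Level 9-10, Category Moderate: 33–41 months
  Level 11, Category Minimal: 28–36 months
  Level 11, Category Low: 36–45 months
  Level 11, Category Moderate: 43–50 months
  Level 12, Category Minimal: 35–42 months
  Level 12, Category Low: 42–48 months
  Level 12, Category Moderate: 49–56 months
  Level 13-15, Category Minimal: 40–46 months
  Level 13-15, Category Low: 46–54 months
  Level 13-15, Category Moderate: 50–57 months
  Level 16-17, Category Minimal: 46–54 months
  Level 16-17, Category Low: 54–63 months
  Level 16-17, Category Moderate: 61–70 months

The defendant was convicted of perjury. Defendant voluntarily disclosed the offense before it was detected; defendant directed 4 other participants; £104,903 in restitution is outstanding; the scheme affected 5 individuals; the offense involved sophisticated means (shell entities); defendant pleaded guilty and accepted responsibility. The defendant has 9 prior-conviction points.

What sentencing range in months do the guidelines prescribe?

61-70 months

Base offense level for perjury: 14.
§1 applies: 14 − 3 = 11.
§2 applies: 11 + 3 = 14.
§3 applies (level before this adjustment is 14 ≥ 6, so +4): 14 + 4 = 18.
§4 applies: 18 − 1 = 17.
§5 applies: 17 + 1 = 18.
§6 applies (level before this adjustment is 18 ≥ 4, so +4): 18 + 4 = 22.
Level 22 exceeds the maximum of 17; capped at 17.
Final offense level: 17.
Criminal history: 9 prior points → Category Moderate (8+).
Level 17 falls in the 16-17 band.
Grid: Level 16-17 × Category Moderate = 61-70 months.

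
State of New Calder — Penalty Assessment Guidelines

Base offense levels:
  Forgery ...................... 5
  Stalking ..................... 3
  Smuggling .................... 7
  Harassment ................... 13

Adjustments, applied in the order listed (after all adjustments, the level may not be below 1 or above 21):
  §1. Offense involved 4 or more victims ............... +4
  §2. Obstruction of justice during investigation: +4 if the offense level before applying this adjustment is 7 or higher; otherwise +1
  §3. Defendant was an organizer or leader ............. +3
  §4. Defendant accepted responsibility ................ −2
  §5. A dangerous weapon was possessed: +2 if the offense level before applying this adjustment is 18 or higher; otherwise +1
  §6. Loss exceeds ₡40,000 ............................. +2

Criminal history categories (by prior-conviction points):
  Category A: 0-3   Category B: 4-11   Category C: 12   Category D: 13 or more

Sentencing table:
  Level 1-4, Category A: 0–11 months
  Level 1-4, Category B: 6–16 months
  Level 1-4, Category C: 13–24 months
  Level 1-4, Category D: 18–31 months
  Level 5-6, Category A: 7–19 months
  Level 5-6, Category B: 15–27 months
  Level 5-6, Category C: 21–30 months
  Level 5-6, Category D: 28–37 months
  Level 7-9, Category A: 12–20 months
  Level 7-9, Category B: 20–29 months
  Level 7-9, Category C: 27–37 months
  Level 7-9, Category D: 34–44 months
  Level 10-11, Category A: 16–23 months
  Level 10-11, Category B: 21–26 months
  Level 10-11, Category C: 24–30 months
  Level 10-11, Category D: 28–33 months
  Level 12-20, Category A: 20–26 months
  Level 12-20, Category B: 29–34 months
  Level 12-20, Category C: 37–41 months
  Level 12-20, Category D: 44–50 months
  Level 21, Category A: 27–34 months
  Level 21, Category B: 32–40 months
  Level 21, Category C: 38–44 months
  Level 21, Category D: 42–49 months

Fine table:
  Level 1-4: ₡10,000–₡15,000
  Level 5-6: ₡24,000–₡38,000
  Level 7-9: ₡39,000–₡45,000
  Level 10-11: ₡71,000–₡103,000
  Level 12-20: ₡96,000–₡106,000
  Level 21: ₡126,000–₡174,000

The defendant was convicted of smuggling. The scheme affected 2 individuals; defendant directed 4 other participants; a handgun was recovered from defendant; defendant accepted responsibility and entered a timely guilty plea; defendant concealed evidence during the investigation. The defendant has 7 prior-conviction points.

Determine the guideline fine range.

Base offense level for smuggling: 7.
§2 applies (level before this adjustment is 7 ≥ 7, so +4): 7 + 4 = 11.
§3 applies: 11 + 3 = 14.
§4 applies: 14 − 2 = 12.
§5 applies (level before this adjustment is 12 < 18, so +1): 12 + 1 = 13.
Final offense level: 13.
Level 13 falls in the 12-20 band.
Fine table: Level 12-20 → ₡96,000–₡106,000.

₡96,000–₡106,000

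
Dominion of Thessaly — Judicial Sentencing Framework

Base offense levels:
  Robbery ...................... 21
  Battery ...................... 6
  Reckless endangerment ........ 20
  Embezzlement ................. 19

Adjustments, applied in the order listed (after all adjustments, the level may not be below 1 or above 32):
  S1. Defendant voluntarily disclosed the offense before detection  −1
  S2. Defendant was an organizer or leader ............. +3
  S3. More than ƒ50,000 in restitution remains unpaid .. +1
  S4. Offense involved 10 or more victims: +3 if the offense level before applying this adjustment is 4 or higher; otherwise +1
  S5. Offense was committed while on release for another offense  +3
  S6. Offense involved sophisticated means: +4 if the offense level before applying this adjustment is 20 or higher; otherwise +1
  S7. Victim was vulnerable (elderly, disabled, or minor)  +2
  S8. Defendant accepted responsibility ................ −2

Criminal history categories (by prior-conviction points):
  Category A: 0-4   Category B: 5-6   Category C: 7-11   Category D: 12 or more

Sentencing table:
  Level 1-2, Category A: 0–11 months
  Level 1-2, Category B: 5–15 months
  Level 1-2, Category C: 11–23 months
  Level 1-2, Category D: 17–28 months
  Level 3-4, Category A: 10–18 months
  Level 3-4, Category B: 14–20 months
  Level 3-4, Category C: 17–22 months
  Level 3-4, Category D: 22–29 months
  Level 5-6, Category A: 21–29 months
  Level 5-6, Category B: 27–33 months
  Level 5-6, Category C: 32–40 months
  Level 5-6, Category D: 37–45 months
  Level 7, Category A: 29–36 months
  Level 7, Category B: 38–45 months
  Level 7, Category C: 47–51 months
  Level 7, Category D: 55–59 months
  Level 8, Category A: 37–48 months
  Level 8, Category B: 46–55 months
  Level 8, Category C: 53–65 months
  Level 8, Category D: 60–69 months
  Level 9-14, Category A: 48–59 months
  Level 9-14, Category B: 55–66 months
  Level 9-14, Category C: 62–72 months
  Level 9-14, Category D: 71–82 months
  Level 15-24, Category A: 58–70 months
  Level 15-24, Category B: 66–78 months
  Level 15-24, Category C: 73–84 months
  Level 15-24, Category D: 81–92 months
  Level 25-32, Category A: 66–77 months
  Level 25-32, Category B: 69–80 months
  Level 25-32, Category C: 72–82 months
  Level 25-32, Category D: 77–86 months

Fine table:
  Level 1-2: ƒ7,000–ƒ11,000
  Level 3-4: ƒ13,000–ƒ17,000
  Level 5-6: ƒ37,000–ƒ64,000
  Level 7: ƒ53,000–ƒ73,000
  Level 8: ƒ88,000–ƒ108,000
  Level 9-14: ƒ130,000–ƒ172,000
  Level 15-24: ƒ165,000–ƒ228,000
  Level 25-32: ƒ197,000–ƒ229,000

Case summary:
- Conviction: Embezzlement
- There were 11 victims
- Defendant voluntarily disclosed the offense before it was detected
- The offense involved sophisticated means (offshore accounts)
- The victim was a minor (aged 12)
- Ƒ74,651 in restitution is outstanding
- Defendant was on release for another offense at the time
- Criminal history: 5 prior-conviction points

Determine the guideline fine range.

ƒ197,000–ƒ229,000

Base offense level for embezzlement: 19.
S1 applies: 19 − 1 = 18.
S3 applies: 18 + 1 = 19.
S4 applies (level before this adjustment is 19 ≥ 4, so +3): 19 + 3 = 22.
S5 applies: 22 + 3 = 25.
S6 applies (level before this adjustment is 25 ≥ 20, so +4): 25 + 4 = 29.
S7 applies: 29 + 2 = 31.
Final offense level: 31.
Level 31 falls in the 25-32 band.
Fine table: Level 25-32 → ƒ197,000–ƒ229,000.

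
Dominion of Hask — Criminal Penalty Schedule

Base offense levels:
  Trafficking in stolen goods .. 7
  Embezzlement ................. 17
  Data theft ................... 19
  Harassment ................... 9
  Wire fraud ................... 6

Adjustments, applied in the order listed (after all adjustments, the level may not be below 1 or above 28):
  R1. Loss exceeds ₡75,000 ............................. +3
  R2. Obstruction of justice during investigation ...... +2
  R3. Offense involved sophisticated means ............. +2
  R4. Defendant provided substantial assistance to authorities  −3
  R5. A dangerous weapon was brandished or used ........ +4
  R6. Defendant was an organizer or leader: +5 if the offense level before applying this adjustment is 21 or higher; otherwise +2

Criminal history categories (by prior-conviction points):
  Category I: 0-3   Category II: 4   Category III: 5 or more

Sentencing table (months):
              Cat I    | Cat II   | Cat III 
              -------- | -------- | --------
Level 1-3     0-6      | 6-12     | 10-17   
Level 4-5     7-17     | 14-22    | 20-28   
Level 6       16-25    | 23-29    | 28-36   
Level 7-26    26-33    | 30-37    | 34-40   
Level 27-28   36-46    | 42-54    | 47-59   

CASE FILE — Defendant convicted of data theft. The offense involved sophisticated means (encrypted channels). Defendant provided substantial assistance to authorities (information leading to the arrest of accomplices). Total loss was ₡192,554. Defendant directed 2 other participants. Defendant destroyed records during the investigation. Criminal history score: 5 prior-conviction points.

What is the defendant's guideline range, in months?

47-59 months

Base offense level for data theft: 19.
R1 applies: 19 + 3 = 22.
R2 applies: 22 + 2 = 24.
R3 applies: 24 + 2 = 26.
R4 applies: 26 − 3 = 23.
R5 does not apply.
R6 applies (level before this adjustment is 23 ≥ 21, so +5): 23 + 5 = 28.
Final offense level: 28.
Criminal history: 5 prior points → Category III (5+).
Level 28 falls in the 27-28 band.
Grid: Level 27-28 × Category III = 47-59 months.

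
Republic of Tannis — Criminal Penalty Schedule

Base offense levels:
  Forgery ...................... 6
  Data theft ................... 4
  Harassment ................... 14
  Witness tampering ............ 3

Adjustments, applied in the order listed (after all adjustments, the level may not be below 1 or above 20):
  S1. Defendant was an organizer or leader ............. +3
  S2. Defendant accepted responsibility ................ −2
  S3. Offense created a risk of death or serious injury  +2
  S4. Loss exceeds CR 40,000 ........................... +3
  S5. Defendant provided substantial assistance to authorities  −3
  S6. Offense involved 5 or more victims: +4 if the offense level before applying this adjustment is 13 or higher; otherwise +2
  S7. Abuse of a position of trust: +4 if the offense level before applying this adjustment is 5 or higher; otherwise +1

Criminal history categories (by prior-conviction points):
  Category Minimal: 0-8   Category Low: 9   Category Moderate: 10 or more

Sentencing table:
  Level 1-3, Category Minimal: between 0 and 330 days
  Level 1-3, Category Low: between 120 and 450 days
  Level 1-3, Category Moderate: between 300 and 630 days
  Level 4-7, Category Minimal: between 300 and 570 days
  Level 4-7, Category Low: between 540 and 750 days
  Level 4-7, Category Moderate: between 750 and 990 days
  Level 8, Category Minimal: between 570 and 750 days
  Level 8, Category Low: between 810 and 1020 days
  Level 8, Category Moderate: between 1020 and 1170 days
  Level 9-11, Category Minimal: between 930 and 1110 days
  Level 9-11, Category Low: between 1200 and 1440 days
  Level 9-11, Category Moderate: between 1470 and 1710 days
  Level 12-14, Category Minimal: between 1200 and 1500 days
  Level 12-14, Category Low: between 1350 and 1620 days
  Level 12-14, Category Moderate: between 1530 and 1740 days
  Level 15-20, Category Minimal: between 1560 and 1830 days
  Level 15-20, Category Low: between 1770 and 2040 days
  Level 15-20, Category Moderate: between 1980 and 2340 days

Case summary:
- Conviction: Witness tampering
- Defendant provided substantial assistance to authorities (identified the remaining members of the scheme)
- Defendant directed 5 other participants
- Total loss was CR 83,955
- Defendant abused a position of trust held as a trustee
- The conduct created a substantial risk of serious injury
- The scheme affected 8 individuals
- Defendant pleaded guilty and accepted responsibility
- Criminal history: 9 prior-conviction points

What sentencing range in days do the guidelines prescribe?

Base offense level for witness tampering: 3.
S1 applies: 3 + 3 = 6.
S2 applies: 6 − 2 = 4.
S3 applies: 4 + 2 = 6.
S4 applies: 6 + 3 = 9.
S5 applies: 9 − 3 = 6.
S6 applies (level before this adjustment is 6 < 13, so +2): 6 + 2 = 8.
S7 applies (level before this adjustment is 8 ≥ 5, so +4): 8 + 4 = 12.
Final offense level: 12.
Criminal history: 9 prior points → Category Low (9).
Level 12 falls in the 12-14 band.
Grid: Level 12-14 × Category Low = 1350-1620 days.

1350-1620 days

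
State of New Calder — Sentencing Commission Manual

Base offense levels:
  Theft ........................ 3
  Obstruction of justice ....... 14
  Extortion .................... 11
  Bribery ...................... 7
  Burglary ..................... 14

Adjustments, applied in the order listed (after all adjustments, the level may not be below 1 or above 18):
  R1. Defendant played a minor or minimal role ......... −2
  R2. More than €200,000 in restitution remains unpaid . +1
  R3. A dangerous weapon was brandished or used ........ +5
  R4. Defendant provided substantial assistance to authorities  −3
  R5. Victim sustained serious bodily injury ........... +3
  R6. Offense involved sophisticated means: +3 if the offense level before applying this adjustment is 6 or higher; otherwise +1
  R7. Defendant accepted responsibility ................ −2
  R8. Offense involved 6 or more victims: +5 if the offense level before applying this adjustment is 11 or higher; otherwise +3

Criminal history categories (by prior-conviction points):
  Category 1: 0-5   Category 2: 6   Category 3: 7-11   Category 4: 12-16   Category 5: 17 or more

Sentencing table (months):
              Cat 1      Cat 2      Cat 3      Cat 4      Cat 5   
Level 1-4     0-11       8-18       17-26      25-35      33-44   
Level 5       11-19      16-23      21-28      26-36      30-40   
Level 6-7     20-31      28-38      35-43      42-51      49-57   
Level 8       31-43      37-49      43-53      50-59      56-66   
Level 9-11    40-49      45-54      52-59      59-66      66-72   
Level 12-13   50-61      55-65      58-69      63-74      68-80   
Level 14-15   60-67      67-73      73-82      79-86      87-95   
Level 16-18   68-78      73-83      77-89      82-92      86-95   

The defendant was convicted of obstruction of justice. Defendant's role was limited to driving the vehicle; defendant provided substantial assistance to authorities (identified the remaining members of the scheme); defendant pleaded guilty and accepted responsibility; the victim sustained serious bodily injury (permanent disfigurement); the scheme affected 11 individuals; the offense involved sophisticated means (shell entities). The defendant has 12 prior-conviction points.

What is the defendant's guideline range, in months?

82-92 months

Base offense level for obstruction of justice: 14.
R1 applies: 14 − 2 = 12.
R2 does not apply.
R3 does not apply.
R4 applies: 12 − 3 = 9.
R5 applies: 9 + 3 = 12.
R6 applies (level before this adjustment is 12 ≥ 6, so +3): 12 + 3 = 15.
R7 applies: 15 − 2 = 13.
R8 applies (level before this adjustment is 13 ≥ 11, so +5): 13 + 5 = 18.
Final offense level: 18.
Criminal history: 12 prior points → Category 4 (12-16).
Level 18 falls in the 16-18 band.
Grid: Level 16-18 × Category 4 = 82-92 months.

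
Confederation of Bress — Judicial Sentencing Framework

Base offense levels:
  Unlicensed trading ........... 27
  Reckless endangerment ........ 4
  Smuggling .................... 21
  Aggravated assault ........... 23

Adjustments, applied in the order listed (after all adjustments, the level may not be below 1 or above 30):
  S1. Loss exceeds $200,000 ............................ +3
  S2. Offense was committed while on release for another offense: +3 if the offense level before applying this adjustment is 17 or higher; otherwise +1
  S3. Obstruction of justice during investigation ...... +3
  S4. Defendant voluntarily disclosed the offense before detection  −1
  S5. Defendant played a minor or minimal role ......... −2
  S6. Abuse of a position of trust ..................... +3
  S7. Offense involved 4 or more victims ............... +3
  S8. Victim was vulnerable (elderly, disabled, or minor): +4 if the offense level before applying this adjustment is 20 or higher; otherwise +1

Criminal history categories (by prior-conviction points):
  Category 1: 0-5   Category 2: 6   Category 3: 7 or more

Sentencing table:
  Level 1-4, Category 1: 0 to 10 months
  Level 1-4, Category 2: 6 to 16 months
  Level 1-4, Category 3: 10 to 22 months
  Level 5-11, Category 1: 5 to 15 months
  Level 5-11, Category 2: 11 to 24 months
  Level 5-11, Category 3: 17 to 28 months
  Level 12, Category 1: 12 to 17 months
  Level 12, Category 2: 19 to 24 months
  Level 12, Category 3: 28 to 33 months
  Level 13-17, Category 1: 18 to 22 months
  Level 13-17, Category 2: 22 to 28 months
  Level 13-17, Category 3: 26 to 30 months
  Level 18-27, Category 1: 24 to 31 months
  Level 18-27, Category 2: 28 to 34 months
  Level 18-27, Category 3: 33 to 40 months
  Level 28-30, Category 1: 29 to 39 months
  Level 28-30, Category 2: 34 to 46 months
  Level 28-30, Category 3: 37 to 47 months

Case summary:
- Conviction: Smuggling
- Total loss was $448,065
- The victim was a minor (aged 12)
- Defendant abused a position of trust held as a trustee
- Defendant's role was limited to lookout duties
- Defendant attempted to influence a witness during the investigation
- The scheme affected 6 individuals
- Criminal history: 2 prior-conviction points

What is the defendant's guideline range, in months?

Base offense level for smuggling: 21.
S1 applies: 21 + 3 = 24.
S3 applies: 24 + 3 = 27.
S5 applies: 27 − 2 = 25.
S6 applies: 25 + 3 = 28.
S7 applies: 28 + 3 = 31.
S8 applies (level before this adjustment is 31 ≥ 20, so +4): 31 + 4 = 35.
Level 35 exceeds the maximum of 30; capped at 30.
Final offense level: 30.
Criminal history: 2 prior points → Category 1 (0-5).
Level 30 falls in the 28-30 band.
Grid: Level 28-30 × Category 1 = 29-39 months.

29-39 months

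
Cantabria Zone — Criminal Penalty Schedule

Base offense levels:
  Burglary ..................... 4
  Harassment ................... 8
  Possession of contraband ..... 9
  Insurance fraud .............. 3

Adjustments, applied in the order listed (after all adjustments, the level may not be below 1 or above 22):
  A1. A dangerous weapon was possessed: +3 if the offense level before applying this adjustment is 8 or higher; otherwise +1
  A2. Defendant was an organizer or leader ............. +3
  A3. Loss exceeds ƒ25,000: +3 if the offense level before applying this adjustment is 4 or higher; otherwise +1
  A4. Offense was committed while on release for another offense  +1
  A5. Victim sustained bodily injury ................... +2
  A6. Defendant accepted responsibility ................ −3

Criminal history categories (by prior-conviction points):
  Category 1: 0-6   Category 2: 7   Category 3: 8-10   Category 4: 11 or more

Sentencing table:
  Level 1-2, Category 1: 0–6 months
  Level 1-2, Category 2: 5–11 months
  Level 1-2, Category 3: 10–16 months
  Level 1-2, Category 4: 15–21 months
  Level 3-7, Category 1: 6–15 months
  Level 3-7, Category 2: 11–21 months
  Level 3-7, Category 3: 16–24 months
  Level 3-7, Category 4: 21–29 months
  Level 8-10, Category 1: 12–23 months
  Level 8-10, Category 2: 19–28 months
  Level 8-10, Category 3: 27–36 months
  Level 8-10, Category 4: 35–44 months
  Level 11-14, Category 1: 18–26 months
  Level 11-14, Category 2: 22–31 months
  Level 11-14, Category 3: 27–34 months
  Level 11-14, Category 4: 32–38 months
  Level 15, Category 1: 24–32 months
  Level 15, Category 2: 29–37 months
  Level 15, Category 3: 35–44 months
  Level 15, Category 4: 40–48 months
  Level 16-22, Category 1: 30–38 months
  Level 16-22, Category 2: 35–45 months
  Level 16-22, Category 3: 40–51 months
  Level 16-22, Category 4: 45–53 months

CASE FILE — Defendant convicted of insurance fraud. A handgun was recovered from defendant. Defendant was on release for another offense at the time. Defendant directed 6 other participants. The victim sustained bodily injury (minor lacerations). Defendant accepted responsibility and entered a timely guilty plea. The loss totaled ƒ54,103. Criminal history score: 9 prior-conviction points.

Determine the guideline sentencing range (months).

27-36 months

Base offense level for insurance fraud: 3.
A1 applies (level before this adjustment is 3 < 8, so +1): 3 + 1 = 4.
A2 applies: 4 + 3 = 7.
A3 applies (level before this adjustment is 7 ≥ 4, so +3): 7 + 3 = 10.
A4 applies: 10 + 1 = 11.
A5 applies: 11 + 2 = 13.
A6 applies: 13 − 3 = 10.
Final offense level: 10.
Criminal history: 9 prior points → Category 3 (8-10).
Level 10 falls in the 8-10 band.
Grid: Level 8-10 × Category 3 = 27-36 months.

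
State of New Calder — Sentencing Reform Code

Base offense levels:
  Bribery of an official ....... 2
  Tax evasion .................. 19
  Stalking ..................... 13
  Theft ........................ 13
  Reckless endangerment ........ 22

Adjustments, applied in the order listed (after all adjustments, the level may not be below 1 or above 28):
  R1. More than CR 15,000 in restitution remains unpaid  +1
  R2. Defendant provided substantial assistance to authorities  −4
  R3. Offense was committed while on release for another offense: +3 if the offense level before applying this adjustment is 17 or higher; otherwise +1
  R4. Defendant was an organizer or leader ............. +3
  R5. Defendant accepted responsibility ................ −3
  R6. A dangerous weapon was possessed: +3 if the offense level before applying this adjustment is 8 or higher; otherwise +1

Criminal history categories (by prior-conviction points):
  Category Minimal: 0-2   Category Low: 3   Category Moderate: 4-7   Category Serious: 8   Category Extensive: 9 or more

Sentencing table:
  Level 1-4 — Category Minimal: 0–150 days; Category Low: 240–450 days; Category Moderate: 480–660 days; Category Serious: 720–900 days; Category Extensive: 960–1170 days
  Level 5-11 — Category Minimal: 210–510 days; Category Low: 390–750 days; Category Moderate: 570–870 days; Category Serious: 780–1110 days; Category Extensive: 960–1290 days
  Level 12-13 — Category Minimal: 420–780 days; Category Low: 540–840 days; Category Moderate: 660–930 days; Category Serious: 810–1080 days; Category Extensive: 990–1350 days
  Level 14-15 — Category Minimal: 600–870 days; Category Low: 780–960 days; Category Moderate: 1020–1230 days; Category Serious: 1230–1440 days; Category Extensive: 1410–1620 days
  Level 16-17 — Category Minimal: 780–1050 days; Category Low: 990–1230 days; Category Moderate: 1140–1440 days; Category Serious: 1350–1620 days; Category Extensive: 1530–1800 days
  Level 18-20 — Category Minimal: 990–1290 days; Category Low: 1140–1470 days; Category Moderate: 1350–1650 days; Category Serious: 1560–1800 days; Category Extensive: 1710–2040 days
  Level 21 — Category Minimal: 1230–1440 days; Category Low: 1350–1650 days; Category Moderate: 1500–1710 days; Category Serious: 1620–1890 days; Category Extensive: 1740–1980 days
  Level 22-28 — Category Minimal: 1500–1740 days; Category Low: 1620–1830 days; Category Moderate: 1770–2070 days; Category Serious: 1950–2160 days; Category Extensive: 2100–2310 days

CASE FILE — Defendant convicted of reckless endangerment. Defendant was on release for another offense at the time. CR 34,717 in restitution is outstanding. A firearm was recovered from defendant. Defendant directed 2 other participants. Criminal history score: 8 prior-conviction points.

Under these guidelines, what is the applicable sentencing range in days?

1950-2160 days

Base offense level for reckless endangerment: 22.
R1 applies: 22 + 1 = 23.
R3 applies (level before this adjustment is 23 ≥ 17, so +3): 23 + 3 = 26.
R4 applies: 26 + 3 = 29.
R5 does not apply.
R6 applies (level before this adjustment is 29 ≥ 8, so +3): 29 + 3 = 32.
Level 32 exceeds the maximum of 28; capped at 28.
Final offense level: 28.
Criminal history: 8 prior points → Category Serious (8).
Level 28 falls in the 22-28 band.
Grid: Level 22-28 × Category Serious = 1950-2160 days.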